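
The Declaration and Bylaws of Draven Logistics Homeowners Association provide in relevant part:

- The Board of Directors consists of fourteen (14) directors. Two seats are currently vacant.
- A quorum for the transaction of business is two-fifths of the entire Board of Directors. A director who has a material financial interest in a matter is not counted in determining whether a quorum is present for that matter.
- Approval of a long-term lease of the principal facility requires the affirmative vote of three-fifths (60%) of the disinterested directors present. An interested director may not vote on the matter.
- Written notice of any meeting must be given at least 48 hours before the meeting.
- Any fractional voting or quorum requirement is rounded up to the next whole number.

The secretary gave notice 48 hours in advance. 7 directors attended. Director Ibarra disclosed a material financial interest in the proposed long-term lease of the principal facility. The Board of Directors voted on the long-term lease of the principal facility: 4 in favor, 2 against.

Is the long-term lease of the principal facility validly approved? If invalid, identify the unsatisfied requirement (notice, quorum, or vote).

Valid — all requirements satisfied.

Notice: 48 hours given; 48 required (48 ≥ 48). Satisfied.
Quorum: 7 present, but the 1 interested director does not count, leaving 6. Quorum is 6. Satisfied.
Vote: the long-term lease of the principal facility requires three-fifths of the disinterested directors present (7 − 1 = 6). 3/5 of 6 = 3.60, rounded up to 4, so 4 affirmative votes are needed; 4 voted in favor. Satisfied.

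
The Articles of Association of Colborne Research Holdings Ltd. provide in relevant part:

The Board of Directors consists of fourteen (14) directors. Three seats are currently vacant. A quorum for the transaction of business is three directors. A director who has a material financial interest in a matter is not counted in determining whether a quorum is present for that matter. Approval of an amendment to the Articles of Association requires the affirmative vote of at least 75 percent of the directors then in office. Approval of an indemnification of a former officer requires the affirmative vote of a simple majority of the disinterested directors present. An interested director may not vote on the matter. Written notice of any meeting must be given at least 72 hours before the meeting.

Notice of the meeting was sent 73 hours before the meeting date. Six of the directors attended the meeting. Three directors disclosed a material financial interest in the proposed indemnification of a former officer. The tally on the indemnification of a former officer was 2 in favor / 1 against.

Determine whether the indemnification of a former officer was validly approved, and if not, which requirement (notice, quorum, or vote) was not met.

Valid — all requirements satisfied.

Notice: 73 hours given; 72 required (73 ≥ 72). Satisfied.
Quorum: 6 present, but the 3 interested directors do not count, leaving 3. Quorum is 3. Satisfied.
Vote: the indemnification of a former officer requires a majority of the disinterested directors present (6 − 3 = 3). A majority of 3 is 2, so 2 affirmative votes are needed; 2 voted in favor. Satisfied.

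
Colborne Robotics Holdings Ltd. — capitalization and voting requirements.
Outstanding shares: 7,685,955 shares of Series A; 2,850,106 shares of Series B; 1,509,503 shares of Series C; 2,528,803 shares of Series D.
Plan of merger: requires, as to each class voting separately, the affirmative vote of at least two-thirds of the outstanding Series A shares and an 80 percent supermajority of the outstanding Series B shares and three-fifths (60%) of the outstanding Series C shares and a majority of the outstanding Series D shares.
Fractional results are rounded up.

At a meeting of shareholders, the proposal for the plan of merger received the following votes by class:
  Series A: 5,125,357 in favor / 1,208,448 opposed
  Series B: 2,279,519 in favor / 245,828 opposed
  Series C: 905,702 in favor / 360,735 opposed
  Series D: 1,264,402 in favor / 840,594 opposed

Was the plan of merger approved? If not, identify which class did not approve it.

Not approved — the Series B shares did not give the required vote.

Series A: 2/3 of 7685955 = 5123970; 5,123,970 required, 5,125,357 in favor — approved.
Series B: 4/5 of 2850106 = 2280084.80, rounded up to 2280085; 2,280,085 required, 2,279,519 in favor — not approved.
Series C: 3/5 of 1509503 = 905701.80, rounded up to 905702; 905,702 required, 905,702 in favor — approved.
Series D: a majority of 2528803 is 1264402; 1,264,402 required, 1,264,402 in favor — approved.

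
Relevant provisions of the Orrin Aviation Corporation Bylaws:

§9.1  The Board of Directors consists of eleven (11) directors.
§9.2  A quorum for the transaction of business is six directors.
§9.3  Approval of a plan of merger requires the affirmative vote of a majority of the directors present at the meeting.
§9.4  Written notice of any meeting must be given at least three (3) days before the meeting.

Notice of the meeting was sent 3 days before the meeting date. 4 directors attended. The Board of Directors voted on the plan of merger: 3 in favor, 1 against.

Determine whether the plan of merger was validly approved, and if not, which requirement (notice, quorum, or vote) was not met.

Invalid — quorum requirement not satisfied.

Notice: 3 days given; 3 required (3 ≥ 3). Satisfied.
Quorum: 4 present; quorum is 6. Not satisfied.
Vote: the plan of merger requires a majority of the directors present (4). A majority of 4 is 3, so 3 affirmative votes are needed; 3 voted in favor. Satisfied. (Moot — without a quorum no business can be validly transacted.)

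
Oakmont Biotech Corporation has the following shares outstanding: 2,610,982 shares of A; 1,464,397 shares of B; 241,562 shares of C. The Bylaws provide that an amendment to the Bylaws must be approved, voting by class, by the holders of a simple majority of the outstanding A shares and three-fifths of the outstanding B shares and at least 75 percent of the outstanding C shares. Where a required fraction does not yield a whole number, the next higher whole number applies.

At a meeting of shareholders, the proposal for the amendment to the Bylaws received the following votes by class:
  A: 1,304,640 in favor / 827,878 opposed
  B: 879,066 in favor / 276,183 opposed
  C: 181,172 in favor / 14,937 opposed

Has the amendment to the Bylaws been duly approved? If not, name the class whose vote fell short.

A: a majority of 2610982 is 1305492; 1,305,492 required, 1,304,640 in favor — not approved.
B: 3/5 of 1464397 = 878638.20, rounded up to 878639; 878,639 required, 879,066 in favor — approved.
C: 3/4 of 241562 = 181171.50, rounded up to 181172; 181,172 required, 181,172 in favor — approved.

Not approved — the A shares did not give the required vote.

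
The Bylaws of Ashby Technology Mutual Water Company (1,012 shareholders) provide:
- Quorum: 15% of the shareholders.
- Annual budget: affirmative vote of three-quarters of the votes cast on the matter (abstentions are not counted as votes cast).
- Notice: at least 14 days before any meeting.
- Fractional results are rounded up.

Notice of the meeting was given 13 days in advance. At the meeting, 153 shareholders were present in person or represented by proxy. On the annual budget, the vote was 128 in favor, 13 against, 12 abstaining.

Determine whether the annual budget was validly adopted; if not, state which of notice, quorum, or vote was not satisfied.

Invalid — notice requirement not satisfied.

Notice: 13 days given; 14 required. Not satisfied.
Quorum: 15% of 1,012 = 151.80, rounded up to 152; 153 present. Satisfied.
Vote: requires three-fourths of the votes cast (153 − 12 abstaining = 141); 3/4 of 141 = 105.75, rounded up to 106, so 106 needed; 128 in favor. Satisfied.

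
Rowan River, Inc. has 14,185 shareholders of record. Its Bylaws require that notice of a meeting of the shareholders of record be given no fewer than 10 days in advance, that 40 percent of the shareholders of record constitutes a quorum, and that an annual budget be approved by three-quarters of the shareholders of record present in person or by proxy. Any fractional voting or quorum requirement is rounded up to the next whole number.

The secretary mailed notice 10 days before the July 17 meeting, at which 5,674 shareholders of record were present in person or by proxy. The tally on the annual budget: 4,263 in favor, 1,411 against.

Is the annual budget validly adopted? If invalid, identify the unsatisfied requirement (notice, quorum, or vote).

Notice: 10 days given; 10 required. Satisfied.
Quorum: 40% of 14,185 = 5,674; 5,674 present. Satisfied.
Vote: requires three-fourths of those present (5,674); 3/4 of 5674 = 4255.50, rounded up to 4256, so 4,256 needed; 4,263 in favor. Satisfied.

Valid — all requirements satisfied.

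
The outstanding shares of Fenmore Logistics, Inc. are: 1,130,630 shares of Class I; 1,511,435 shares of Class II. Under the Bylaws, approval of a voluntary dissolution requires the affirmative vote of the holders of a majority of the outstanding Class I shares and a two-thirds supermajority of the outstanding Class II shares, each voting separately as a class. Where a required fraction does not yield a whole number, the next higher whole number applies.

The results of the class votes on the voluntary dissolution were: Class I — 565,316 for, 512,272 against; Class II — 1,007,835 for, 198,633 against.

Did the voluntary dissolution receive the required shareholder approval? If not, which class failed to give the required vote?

Approved — every class gave the required vote.

Class I: a majority of 1130630 is 565316; 565,316 required, 565,316 in favor — approved.
Class II: 2/3 of 1511435 = 1007623.33, rounded up to 1007624; 1,007,624 required, 1,007,835 in favor — approved.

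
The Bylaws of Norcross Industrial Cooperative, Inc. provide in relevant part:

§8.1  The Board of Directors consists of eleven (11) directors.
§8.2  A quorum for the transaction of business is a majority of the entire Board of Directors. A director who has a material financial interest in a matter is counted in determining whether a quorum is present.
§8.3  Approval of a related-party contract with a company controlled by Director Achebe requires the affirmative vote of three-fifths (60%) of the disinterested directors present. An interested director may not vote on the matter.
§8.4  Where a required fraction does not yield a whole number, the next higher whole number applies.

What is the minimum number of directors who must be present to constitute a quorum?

6

A majority of 11 is 6.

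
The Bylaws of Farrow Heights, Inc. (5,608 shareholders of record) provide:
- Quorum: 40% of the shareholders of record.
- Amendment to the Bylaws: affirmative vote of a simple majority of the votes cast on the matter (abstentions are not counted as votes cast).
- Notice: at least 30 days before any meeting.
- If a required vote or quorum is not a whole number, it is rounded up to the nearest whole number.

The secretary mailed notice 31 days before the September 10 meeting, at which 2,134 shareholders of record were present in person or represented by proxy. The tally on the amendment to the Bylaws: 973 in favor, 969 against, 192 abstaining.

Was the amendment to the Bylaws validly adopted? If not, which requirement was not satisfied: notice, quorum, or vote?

Notice: 31 days given; 30 required. Satisfied.
Quorum: 40% of 5,608 = 2,243.20, rounded up to 2,244; 2,134 present. Not satisfied.
Vote: requires a majority of the votes cast (2,134 − 192 abstaining = 1,942); a majority of 1942 is 972, so 972 needed; 973 in favor. Satisfied.

Invalid — quorum requirement not satisfied.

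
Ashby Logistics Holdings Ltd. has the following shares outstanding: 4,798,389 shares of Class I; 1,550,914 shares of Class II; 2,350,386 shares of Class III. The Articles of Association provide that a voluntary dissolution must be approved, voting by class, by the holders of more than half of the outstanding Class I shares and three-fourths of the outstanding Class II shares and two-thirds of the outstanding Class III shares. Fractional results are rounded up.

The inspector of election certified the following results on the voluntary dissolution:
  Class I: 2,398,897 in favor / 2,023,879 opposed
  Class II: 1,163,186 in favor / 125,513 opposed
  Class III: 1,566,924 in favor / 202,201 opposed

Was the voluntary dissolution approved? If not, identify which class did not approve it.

Not approved — the Class I shares did not give the required vote.

Class I: a majority of 4798389 is 2399195; 2,399,195 required, 2,398,897 in favor — not approved.
Class II: 3/4 of 1550914 = 1163185.50, rounded up to 1163186; 1,163,186 required, 1,163,186 in favor — approved.
Class III: 2/3 of 2350386 = 1566924; 1,566,924 required, 1,566,924 in favor — approved.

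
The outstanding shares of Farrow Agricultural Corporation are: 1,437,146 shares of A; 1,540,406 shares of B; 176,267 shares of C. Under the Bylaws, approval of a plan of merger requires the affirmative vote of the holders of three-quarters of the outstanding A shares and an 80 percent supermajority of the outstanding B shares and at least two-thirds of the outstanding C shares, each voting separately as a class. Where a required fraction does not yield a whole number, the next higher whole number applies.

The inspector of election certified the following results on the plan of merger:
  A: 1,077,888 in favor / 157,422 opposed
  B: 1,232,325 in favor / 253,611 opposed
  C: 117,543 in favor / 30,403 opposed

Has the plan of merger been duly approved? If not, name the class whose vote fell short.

Approved — every class gave the required vote.

A: 3/4 of 1437146 = 1077859.50, rounded up to 1077860; 1,077,860 required, 1,077,888 in favor — approved.
B: 4/5 of 1540406 = 1232324.80, rounded up to 1232325; 1,232,325 required, 1,232,325 in favor — approved.
C: 2/3 of 176267 = 117511.33, rounded up to 117512; 117,512 required, 117,543 in favor — approved.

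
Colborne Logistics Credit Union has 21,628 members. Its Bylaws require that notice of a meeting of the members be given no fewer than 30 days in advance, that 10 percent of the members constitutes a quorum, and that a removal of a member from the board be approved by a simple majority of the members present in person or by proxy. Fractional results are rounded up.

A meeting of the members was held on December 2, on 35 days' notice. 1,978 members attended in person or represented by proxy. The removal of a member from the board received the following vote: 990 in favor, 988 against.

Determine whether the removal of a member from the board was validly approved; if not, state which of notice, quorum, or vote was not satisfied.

Invalid — quorum requirement not satisfied.

Notice: 35 days given; 30 required. Satisfied.
Quorum: 10% of 21,628 = 2,162.80, rounded up to 2,163; 1,978 present. Not satisfied.
Vote: requires a majority of those present (1,978); a majority of 1978 is 990, so 990 needed; 990 in favor. Satisfied.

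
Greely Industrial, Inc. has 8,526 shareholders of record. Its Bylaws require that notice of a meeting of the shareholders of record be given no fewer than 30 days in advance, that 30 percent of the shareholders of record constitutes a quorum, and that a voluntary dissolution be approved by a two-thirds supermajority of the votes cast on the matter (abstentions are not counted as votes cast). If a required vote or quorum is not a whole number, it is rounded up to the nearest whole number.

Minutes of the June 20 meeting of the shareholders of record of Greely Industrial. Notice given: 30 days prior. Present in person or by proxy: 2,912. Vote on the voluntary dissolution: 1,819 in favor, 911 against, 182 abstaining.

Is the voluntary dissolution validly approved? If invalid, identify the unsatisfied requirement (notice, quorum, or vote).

Invalid — vote requirement not satisfied.

Notice: 30 days given; 30 required. Satisfied.
Quorum: 30% of 8,526 = 2,557.80, rounded up to 2,558; 2,912 present. Satisfied.
Vote: requires two-thirds of the votes cast (2,912 − 182 abstaining = 2,730); 2/3 of 2730 = 1820, so 1,820 needed; 1,819 in favor. Not satisfied.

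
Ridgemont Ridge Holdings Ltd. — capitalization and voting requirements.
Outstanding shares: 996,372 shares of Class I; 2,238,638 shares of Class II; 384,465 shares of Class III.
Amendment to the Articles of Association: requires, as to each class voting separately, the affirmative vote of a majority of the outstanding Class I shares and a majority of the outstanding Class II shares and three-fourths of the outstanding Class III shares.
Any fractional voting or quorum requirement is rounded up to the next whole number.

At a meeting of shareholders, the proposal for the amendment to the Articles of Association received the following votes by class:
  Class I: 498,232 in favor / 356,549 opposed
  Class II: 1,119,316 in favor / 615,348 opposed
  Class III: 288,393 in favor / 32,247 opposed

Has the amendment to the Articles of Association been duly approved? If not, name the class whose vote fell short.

Not approved — the Class II shares did not give the required vote.

Class I: a majority of 996372 is 498187; 498,187 required, 498,232 in favor — approved.
Class II: a majority of 2238638 is 1119320; 1,119,320 required, 1,119,316 in favor — not approved.
Class III: 3/4 of 384465 = 288348.75, rounded up to 288349; 288,349 required, 288,393 in favor — approved.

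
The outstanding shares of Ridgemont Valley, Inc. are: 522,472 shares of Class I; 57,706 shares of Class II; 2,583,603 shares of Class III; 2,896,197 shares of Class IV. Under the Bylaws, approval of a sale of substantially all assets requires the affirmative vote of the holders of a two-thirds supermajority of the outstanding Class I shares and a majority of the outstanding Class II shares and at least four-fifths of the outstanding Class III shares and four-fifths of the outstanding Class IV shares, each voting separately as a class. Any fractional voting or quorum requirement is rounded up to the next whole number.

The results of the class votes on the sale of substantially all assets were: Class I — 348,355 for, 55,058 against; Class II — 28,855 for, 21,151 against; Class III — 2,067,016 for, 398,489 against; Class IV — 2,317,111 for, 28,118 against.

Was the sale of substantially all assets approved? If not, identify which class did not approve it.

Approved — every class gave the required vote.

Class I: 2/3 of 522472 = 348314.67, rounded up to 348315; 348,315 required, 348,355 in favor — approved.
Class II: a majority of 57706 is 28854; 28,854 required, 28,855 in favor — approved.
Class III: 4/5 of 2583603 = 2066882.40, rounded up to 2066883; 2,066,883 required, 2,067,016 in favor — approved.
Class IV: 4/5 of 2896197 = 2316957.60, rounded up to 2316958; 2,316,958 required, 2,317,111 in favor — approved.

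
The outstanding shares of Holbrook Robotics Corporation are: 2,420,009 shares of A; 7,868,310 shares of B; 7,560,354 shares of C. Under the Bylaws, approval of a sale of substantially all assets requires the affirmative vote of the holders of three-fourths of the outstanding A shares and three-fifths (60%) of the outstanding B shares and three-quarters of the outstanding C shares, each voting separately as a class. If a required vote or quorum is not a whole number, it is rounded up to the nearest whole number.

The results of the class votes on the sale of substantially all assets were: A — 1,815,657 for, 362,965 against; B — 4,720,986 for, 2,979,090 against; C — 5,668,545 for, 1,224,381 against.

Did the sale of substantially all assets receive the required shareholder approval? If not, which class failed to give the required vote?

Not approved — the C shares did not give the required vote.

A: 3/4 of 2420009 = 1815006.75, rounded up to 1815007; 1,815,007 required, 1,815,657 in favor — approved.
B: 3/5 of 7868310 = 4720986; 4,720,986 required, 4,720,986 in favor — approved.
C: 3/4 of 7560354 = 5670265.50, rounded up to 5670266; 5,670,266 required, 5,668,545 in favor — not approved.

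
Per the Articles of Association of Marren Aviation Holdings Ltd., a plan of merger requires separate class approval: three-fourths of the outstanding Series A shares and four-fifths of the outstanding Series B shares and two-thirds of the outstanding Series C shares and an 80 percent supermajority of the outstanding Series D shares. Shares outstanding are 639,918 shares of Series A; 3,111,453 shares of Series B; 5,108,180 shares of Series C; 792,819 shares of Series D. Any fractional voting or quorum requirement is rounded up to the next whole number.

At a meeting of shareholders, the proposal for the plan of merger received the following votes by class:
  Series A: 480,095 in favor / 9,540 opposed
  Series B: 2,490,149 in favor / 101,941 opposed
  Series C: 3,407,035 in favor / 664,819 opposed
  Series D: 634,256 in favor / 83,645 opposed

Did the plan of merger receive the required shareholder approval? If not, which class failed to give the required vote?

Approved — every class gave the required vote.

Series A: 3/4 of 639918 = 479938.50, rounded up to 479939; 479,939 required, 480,095 in favor — approved.
Series B: 4/5 of 3111453 = 2489162.40, rounded up to 2489163; 2,489,163 required, 2,490,149 in favor — approved.
Series C: 2/3 of 5108180 = 3405453.33, rounded up to 3405454; 3,405,454 required, 3,407,035 in favor — approved.
Series D: 4/5 of 792819 = 634255.20, rounded up to 634256; 634,256 required, 634,256 in favor — approved.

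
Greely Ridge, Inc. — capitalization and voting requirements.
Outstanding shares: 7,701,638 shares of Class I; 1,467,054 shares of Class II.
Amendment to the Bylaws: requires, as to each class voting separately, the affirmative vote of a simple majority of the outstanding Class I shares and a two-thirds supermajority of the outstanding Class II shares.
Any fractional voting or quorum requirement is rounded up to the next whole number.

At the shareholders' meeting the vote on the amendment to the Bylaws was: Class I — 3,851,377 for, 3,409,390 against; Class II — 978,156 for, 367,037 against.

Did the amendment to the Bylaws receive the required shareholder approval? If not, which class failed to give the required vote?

Approved — every class gave the required vote.

Class I: a majority of 7701638 is 3850820; 3,850,820 required, 3,851,377 in favor — approved.
Class II: 2/3 of 1467054 = 978036; 978,036 required, 978,156 in favor — approved.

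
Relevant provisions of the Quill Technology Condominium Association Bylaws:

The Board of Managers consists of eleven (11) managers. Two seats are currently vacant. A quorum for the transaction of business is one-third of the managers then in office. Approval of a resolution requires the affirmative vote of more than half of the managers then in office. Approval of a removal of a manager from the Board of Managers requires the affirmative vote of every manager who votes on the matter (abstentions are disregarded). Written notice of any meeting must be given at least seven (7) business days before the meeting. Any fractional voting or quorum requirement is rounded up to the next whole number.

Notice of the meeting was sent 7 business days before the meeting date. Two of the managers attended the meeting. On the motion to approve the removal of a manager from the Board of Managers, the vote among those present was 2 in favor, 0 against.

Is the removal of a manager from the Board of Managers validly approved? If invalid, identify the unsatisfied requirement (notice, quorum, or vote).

Invalid — quorum requirement not satisfied.

Notice: 7 business days given; 7 required (7 ≥ 7). Satisfied.
Quorum: 2 present; quorum is 3. Not satisfied.
Vote: the removal of a manager from the Board of Managers requires the unanimous vote of the votes cast (2). Unanimous means all 2, so 2 affirmative votes are needed; 2 voted in favor. Satisfied. (Moot — without a quorum no business can be validly transacted.)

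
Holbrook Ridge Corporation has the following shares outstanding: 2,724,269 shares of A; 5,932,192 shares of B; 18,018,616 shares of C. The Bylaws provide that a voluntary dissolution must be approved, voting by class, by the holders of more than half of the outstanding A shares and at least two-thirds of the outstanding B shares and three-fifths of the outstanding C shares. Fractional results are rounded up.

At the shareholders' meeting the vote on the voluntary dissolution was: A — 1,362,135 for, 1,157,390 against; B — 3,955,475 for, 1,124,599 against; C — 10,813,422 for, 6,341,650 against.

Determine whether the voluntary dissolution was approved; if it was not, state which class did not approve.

A: a majority of 2724269 is 1362135; 1,362,135 required, 1,362,135 in favor — approved.
B: 2/3 of 5932192 = 3954794.67, rounded up to 3954795; 3,954,795 required, 3,955,475 in favor — approved.
C: 3/5 of 18018616 = 10811169.60, rounded up to 10811170; 10,811,170 required, 10,813,422 in favor — approved.

Approved — every class gave the required vote.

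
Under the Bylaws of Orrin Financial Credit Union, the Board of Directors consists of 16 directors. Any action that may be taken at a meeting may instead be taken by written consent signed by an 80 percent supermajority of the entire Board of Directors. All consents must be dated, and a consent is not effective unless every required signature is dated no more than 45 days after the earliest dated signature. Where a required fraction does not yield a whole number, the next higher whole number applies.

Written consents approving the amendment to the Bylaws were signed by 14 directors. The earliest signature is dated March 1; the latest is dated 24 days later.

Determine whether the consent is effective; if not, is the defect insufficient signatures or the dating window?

Signatures required: an 80 percent supermajority of 16 — 4/5 of 16 = 12.80, rounded up to 13, so 13 needed; 14 signed. Sufficient.
Dating window: the latest signature is 24 days after the earliest; the limit is 45 days. Within the window.

Effective — both the signature and dating-window requirements are satisfied.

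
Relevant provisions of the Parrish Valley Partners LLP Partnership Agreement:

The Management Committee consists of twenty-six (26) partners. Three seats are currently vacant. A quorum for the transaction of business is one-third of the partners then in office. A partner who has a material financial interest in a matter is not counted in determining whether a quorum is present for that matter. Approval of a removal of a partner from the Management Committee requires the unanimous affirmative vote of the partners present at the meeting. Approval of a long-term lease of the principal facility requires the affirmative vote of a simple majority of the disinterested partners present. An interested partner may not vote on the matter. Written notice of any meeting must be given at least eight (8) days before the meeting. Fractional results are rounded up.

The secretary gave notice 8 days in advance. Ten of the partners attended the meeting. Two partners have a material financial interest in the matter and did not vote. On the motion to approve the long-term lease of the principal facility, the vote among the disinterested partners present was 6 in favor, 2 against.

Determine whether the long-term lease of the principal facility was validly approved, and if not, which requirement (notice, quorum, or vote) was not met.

Notice: 8 days given; 8 required (8 ≥ 8). Satisfied.
Quorum: 10 present, but the 2 interested partners do not count, leaving 8. Quorum is 8. Satisfied.
Vote: the long-term lease of the principal facility requires a majority of the disinterested partners present (10 − 2 = 8). A majority of 8 is 5, so 5 affirmative votes are needed; 6 voted in favor. Satisfied.

Valid — all requirements satisfied.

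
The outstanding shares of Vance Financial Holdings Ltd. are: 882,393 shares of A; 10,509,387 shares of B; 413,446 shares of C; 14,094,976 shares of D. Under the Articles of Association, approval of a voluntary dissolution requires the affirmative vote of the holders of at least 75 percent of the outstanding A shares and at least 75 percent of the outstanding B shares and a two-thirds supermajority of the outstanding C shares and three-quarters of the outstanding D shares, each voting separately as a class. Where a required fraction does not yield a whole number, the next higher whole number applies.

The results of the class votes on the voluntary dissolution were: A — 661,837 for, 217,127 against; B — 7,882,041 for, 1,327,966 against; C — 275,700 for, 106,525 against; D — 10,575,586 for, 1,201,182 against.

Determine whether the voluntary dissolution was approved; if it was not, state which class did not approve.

Approved — every class gave the required vote.

A: 3/4 of 882393 = 661794.75, rounded up to 661795; 661,795 required, 661,837 in favor — approved.
B: 3/4 of 10509387 = 7882040.25, rounded up to 7882041; 7,882,041 required, 7,882,041 in favor — approved.
C: 2/3 of 413446 = 275630.67, rounded up to 275631; 275,631 required, 275,700 in favor — approved.
D: 3/4 of 14094976 = 10571232; 10,571,232 required, 10,575,586 in favor — approved.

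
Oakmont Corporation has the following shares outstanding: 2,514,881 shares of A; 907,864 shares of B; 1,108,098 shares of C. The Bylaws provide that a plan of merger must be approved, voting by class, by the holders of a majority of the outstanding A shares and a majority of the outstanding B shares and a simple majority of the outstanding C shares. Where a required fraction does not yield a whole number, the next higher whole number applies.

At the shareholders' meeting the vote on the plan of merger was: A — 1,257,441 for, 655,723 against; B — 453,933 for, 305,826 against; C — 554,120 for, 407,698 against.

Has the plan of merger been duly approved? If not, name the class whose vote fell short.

Approved — every class gave the required vote.

A: a majority of 2514881 is 1257441; 1,257,441 required, 1,257,441 in favor — approved.
B: a majority of 907864 is 453933; 453,933 required, 453,933 in favor — approved.
C: a majority of 1108098 is 554050; 554,050 required, 554,120 in favor — approved.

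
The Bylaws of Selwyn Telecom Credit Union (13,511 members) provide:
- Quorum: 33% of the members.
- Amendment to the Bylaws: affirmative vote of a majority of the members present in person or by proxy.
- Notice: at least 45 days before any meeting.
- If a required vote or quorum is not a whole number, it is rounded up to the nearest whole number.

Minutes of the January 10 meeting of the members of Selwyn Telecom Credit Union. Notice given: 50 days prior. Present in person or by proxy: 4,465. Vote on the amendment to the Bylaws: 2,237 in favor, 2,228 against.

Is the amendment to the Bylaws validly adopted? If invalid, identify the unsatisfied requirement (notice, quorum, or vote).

Notice: 50 days given; 45 required. Satisfied.
Quorum: 33% of 13,511 = 4,458.63, rounded up to 4,459; 4,465 present. Satisfied.
Vote: requires a majority of those present (4,465); a majority of 4465 is 2233, so 2,233 needed; 2,237 in favor. Satisfied.

Valid — all requirements satisfied.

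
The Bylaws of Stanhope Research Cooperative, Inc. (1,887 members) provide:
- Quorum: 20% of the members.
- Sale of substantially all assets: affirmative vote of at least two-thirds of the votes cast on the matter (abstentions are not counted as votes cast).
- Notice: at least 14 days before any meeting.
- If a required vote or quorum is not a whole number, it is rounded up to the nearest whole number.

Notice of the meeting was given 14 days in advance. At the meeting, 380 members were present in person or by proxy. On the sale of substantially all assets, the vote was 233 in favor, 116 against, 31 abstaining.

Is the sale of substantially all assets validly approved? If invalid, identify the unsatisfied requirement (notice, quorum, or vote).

Valid — all requirements satisfied.

Notice: 14 days given; 14 required. Satisfied.
Quorum: 20% of 1,887 = 377.40, rounded up to 378; 380 present. Satisfied.
Vote: requires two-thirds of the votes cast (380 − 31 abstaining = 349); 2/3 of 349 = 232.67, rounded up to 233, so 233 needed; 233 in favor. Satisfied.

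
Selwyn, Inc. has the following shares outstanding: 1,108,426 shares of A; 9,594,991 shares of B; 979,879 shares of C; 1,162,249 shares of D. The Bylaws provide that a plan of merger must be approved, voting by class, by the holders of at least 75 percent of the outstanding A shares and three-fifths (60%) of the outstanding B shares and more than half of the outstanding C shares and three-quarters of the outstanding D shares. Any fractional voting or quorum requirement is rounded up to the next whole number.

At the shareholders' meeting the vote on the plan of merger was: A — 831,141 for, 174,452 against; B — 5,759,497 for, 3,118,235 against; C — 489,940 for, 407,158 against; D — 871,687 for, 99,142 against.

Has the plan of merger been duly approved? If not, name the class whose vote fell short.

Not approved — the A shares did not give the required vote.

A: 3/4 of 1108426 = 831319.50, rounded up to 831320; 831,320 required, 831,141 in favor — not approved.
B: 3/5 of 9594991 = 5756994.60, rounded up to 5756995; 5,756,995 required, 5,759,497 in favor — approved.
C: a majority of 979879 is 489940; 489,940 required, 489,940 in favor — approved.
D: 3/4 of 1162249 = 871686.75, rounded up to 871687; 871,687 required, 871,687 in favor — approved.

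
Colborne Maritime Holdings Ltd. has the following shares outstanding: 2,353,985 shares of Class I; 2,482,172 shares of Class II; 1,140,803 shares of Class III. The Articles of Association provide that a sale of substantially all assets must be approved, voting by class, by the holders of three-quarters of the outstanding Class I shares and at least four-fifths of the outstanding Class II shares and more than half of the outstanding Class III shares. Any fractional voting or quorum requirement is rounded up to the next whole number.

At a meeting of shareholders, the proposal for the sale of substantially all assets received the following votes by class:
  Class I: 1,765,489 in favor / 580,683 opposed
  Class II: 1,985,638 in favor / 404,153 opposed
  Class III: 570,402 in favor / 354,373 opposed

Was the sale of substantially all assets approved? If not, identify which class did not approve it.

Not approved — the Class II shares did not give the required vote.

Class I: 3/4 of 2353985 = 1765488.75, rounded up to 1765489; 1,765,489 required, 1,765,489 in favor — approved.
Class II: 4/5 of 2482172 = 1985737.60, rounded up to 1985738; 1,985,738 required, 1,985,638 in favor — not approved.
Class III: a majority of 1140803 is 570402; 570,402 required, 570,402 in favor — approved.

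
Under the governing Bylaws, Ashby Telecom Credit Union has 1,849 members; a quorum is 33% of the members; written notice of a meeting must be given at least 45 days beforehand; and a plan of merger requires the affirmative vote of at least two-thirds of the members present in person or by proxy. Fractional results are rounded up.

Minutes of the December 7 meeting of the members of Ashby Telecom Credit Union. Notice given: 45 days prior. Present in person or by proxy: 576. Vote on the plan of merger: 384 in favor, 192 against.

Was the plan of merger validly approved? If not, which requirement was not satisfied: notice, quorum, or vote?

Notice: 45 days given; 45 required. Satisfied.
Quorum: 33% of 1,849 = 610.17, rounded up to 611; 576 present. Not satisfied.
Vote: requires two-thirds of those present (576); 2/3 of 576 = 384, so 384 needed; 384 in favor. Satisfied.

Invalid — quorum requirement not satisfied.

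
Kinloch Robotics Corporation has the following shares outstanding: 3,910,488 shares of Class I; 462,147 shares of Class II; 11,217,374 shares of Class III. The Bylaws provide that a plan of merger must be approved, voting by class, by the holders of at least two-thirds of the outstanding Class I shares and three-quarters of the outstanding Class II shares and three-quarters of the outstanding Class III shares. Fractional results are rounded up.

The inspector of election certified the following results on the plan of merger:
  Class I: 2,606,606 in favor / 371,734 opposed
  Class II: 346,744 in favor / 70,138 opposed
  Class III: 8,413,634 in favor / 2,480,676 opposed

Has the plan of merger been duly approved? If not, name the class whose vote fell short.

Not approved — the Class I shares did not give the required vote.

Class I: 2/3 of 3910488 = 2606992; 2,606,992 required, 2,606,606 in favor — not approved.
Class II: 3/4 of 462147 = 346610.25, rounded up to 346611; 346,611 required, 346,744 in favor — approved.
Class III: 3/4 of 11217374 = 8413030.50, rounded up to 8413031; 8,413,031 required, 8,413,634 in favor — approved.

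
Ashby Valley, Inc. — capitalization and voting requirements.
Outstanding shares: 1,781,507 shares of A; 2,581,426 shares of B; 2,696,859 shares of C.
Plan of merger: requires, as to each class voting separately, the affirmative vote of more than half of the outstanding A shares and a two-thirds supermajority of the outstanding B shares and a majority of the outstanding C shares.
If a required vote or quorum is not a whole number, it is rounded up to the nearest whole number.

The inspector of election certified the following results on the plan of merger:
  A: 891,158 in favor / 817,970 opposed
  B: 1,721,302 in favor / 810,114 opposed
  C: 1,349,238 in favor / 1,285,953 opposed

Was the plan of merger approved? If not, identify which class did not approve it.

A: a majority of 1781507 is 890754; 890,754 required, 891,158 in favor — approved.
B: 2/3 of 2581426 = 1720950.67, rounded up to 1720951; 1,720,951 required, 1,721,302 in favor — approved.
C: a majority of 2696859 is 1348430; 1,348,430 required, 1,349,238 in favor — approved.

Approved — every class gave the required vote.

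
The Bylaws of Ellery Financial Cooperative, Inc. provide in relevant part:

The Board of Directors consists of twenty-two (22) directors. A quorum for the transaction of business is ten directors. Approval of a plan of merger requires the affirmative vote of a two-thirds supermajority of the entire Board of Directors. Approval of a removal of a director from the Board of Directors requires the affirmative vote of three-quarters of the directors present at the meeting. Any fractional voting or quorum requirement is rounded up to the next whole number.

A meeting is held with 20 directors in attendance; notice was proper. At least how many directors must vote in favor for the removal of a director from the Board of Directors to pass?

The removal of a director from the Board of Directors requires three-fourths of the directors present (20).
3/4 of 20 = 15.

15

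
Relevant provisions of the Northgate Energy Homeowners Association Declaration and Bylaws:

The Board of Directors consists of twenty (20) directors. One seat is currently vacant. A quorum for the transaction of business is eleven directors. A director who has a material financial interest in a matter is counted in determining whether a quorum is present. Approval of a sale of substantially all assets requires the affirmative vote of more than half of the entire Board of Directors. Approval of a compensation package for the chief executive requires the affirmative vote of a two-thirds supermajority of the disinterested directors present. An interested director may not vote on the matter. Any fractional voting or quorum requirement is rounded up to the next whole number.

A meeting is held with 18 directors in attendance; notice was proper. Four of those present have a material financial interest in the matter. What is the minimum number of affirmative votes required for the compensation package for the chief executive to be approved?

10

The compensation package for the chief executive requires two-thirds of the disinterested directors present (18 − 4 = 14).
2/3 of 14 = 9.33, rounded up to 10.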